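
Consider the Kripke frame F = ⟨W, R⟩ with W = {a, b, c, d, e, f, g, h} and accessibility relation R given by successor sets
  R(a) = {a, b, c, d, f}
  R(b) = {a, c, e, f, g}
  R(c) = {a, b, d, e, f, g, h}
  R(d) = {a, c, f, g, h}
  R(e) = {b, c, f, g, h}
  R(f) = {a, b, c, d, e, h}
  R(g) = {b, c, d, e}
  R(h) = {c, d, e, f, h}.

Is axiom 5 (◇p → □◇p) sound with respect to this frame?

No

The schema 5 characterises exactly the Euclidean frames.
Euclidean: no — a R b and a R d, but not b R d.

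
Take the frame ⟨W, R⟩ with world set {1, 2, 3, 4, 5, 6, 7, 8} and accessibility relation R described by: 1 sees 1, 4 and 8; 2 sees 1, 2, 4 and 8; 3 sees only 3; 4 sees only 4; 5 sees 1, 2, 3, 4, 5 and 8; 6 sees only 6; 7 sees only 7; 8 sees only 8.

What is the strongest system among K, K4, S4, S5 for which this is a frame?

Transitive (axiom 4): yes — every two-step R-path is closed by a direct edge.
Reflexive (axiom T): yes — every world is R-related to itself.
Euclidean (axiom 5): no — 1 R 4 and 1 R 8, but not 4 R 8.
So F validates K, K4, S4; S5 would additionally require R to be Euclidean. The strongest is S4.

S4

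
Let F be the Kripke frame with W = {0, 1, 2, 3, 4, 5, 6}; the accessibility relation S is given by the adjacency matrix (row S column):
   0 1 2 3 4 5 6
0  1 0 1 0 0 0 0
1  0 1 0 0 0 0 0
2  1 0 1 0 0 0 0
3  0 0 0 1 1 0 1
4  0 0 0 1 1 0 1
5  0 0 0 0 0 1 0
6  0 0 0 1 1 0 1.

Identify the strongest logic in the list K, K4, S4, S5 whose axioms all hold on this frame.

Transitive (axiom 4): yes — every two-step S-path is closed by a direct edge.
Reflexive (axiom T): yes — every world is S-related to itself.
Euclidean (axiom 5): yes — any two successors of a common world are S-related.
So F validates K, K4, S4, S5. The strongest is S5.

S5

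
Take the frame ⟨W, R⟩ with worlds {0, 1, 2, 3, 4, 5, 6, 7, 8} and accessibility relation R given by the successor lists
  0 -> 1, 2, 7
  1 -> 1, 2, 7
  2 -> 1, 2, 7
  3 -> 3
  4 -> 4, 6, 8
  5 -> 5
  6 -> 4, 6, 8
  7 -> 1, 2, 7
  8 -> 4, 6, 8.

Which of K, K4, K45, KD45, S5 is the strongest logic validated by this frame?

Transitive (axiom 4): yes — every two-step R-path is closed by a direct edge.
Euclidean (axiom 5): yes — any two successors of a common world are R-related.
Serial (axiom D): yes — every world has a successor (e.g. 0 R 1).
Reflexive (axiom T): no — 0 is not related to itself.
So F validates K, K4, K45, KD45; S5 would additionally require R to be reflexive. The strongest is KD45.

KD45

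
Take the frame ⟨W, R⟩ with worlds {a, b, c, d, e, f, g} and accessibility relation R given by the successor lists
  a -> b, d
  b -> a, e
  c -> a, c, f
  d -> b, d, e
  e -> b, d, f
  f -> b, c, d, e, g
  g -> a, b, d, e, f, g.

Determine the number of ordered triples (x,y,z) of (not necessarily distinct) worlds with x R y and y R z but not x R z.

Enumerating: (a,b,a), (a,b,e), (a,d,e), (b,a,b), (b,a,d), (b,e,b), (b,e,d), (b,e,f), (c,a,b), (c,a,d), (c,f,b), (c,f,d), … and 17 more.
Total: 29.

29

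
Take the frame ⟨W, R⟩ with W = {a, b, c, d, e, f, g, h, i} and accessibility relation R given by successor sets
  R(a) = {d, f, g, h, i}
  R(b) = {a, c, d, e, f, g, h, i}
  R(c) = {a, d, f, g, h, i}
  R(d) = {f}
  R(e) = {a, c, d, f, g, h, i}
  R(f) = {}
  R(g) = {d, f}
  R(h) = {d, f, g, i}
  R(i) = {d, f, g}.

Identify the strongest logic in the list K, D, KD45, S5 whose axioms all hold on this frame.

K

Serial (axiom D): no — f has no R-successor.
Euclidean (axiom 5): no — a R d and a R g, but not d R g.
Transitive (axiom 4): yes — every two-step R-path is closed by a direct edge.
Reflexive (axiom T): no — a is not related to itself.
So F validates K; D would additionally require R to be serial. The strongest is K.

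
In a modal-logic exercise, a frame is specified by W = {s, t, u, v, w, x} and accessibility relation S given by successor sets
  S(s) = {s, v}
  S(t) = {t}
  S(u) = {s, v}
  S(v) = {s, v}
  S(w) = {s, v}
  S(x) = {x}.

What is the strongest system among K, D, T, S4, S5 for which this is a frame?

D

Serial (axiom D): yes — every world has a successor (e.g. s S s).
Reflexive (axiom T): no — u is not related to itself.
Transitive (axiom 4): yes — every two-step S-path is closed by a direct edge.
Euclidean (axiom 5): yes — any two successors of a common world are S-related.
So F validates K, D; T would additionally require S to be reflexive. The strongest is D.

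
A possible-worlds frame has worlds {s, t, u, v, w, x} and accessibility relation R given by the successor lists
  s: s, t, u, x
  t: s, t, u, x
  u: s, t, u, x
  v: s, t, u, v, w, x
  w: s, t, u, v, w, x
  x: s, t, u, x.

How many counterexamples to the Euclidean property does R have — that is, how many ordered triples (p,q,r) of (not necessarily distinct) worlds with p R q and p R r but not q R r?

16

Enumerating: (v,s,v), (v,s,w), (v,t,v), (v,t,w), (v,u,v), (v,u,w), (v,x,v), (v,x,w), (w,s,v), (w,s,w), (w,t,v), (w,t,w), (w,u,v), (w,u,w), (w,x,v), (w,x,w).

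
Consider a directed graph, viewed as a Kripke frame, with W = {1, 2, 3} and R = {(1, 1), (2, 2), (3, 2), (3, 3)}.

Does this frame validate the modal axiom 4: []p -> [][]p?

Axiom 4 corresponds to the accessibility relation being transitive.
Transitive: yes — every two-step R-path is closed by a direct edge.

Yes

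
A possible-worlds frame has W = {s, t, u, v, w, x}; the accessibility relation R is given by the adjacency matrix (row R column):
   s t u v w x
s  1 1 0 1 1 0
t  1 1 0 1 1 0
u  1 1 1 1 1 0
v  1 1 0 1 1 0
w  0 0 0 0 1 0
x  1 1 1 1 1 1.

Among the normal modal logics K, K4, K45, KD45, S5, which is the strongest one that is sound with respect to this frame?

Transitive (axiom 4): yes — every two-step R-path is closed by a direct edge.
Euclidean (axiom 5): no — s R w and s R t, but not w R t.
Serial (axiom D): yes — every world has a successor (e.g. s R s).
Reflexive (axiom T): yes — every world is R-related to itself.
So F validates K, K4; K45 would additionally require R to be Euclidean. The strongest is K4.

K4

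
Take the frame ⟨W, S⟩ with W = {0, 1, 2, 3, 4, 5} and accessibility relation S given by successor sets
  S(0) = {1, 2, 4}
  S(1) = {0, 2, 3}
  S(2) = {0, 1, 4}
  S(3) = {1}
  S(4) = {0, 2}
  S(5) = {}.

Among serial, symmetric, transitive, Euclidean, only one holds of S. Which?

symmetric

Serial: no — 5 has no S-successor.
Symmetric: yes — every pair in S has its reverse in S.
Transitive: no — 0 S 1 and 1 S 3, but not 0 S 3.
Euclidean: no — 0 S 1 and 0 S 4, but not 1 S 4.
Only symmetric holds.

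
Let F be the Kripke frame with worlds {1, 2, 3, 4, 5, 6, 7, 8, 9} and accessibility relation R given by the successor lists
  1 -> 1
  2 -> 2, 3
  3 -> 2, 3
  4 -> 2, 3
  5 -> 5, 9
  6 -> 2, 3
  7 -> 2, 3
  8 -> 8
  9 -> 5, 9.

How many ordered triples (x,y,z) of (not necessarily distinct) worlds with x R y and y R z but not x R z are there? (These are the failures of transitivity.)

0

R is transitive; there are no such tuples.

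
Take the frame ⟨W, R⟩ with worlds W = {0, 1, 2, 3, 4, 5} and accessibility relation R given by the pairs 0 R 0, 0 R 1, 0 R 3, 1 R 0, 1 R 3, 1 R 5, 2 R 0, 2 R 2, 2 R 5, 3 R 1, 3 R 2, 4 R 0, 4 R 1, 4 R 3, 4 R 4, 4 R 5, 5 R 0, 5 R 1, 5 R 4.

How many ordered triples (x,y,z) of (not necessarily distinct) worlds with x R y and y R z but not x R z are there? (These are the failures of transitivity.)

Enumerating: (0,1,5), (0,3,2), (1,0,1), (1,3,1), (1,3,2), (1,5,1), (1,5,4), (2,0,1), (2,0,3), (2,5,1), (2,5,4), (3,1,0), … and 10 more.
Total: 22.

22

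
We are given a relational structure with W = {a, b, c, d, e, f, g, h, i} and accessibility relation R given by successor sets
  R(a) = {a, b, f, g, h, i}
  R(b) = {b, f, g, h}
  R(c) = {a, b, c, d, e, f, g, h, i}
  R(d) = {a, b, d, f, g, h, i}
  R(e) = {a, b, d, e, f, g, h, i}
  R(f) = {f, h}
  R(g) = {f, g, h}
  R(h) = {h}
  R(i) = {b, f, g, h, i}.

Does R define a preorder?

Reflexive: yes — every world is R-related to itself.
Transitive: yes — every two-step R-path is closed by a direct edge.
So R is a preorder.

Yes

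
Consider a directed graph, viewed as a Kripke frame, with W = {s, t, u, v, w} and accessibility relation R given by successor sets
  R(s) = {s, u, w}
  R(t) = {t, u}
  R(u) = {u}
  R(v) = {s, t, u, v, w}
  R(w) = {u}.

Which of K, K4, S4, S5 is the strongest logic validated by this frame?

Transitive (axiom 4): yes — every two-step R-path is closed by a direct edge.
Reflexive (axiom T): no — w is not related to itself.
Euclidean (axiom 5): no — s R u and s R w, but not u R w.
So F validates K, K4; S4 would additionally require R to be reflexive. The strongest is K4.

K4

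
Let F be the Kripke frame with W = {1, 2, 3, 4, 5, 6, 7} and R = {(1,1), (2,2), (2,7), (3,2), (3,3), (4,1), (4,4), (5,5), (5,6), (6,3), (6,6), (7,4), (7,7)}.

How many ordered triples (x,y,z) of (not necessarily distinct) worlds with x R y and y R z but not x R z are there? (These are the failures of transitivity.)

5

Enumerating: (2,7,4), (3,2,7), (5,6,3), (6,3,2), (7,4,1).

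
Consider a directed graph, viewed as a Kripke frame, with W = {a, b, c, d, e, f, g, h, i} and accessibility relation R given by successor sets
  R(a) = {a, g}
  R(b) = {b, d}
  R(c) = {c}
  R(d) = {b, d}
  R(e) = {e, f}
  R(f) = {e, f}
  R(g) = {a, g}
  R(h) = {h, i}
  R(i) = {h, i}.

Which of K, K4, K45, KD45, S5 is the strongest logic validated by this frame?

S5

Transitive (axiom 4): yes — every two-step R-path is closed by a direct edge.
Euclidean (axiom 5): yes — any two successors of a common world are R-related.
Serial (axiom D): yes — every world has a successor (e.g. a R a).
Reflexive (axiom T): yes — every world is R-related to itself.
So F validates K, K4, K45, KD45, S5. The strongest is S5.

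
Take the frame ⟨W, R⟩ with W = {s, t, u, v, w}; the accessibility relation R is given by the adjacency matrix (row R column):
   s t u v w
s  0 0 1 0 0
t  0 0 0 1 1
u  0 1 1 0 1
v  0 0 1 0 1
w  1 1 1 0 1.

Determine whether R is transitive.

No

Transitive: no — s R u and u R t, but not s R t.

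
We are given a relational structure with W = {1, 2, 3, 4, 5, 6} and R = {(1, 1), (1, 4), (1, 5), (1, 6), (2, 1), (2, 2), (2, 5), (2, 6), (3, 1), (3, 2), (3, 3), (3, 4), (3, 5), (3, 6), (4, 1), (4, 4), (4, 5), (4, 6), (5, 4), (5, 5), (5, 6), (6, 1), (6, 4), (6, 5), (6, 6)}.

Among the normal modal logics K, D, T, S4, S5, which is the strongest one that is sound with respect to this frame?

T

Serial (axiom D): yes — every world has a successor (e.g. 1 R 1).
Reflexive (axiom T): yes — every world is R-related to itself.
Transitive (axiom 4): no — 2 R 1 and 1 R 4, but not 2 R 4.
Euclidean (axiom 5): no — 2 R 5 and 2 R 1, but not 5 R 1.
So F validates K, D, T; S4 would additionally require R to be transitive. The strongest is T.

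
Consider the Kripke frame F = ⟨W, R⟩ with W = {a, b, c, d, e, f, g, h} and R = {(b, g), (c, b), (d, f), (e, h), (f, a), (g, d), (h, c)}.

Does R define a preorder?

Reflexive: no — a is not related to itself.
Transitive: no — b R g and g R d, but not b R d.
So R is not a preorder.

No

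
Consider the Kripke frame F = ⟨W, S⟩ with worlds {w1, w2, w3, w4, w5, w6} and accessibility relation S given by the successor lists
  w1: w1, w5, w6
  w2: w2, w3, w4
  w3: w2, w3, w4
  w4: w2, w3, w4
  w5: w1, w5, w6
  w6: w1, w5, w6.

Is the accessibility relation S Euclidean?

Euclidean: yes — any two successors of a common world are S-related.

Yes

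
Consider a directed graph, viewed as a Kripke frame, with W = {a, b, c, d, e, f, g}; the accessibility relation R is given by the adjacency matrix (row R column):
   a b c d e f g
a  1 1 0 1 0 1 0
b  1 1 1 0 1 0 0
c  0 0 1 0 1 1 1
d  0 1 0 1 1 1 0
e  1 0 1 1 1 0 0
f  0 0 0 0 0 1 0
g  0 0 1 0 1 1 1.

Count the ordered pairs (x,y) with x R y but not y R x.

Enumerating: (a,d), (a,f), (b,c), (b,e), (c,f), (d,b), (d,f), (e,a), (g,e), (g,f).

10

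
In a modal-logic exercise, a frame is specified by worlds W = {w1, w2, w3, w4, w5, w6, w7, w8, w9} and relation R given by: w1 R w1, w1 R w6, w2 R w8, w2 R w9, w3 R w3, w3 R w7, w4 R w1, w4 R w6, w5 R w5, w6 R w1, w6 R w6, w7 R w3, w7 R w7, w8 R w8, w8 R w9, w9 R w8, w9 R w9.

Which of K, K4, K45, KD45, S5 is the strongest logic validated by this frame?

Transitive (axiom 4): yes — every two-step R-path is closed by a direct edge.
Euclidean (axiom 5): yes — any two successors of a common world are R-related.
Serial (axiom D): yes — every world has a successor (e.g. w1 R w1).
Reflexive (axiom T): no — w2 is not related to itself.
So F validates K, K4, K45, KD45; S5 would additionally require R to be reflexive. The strongest is KD45.

KD45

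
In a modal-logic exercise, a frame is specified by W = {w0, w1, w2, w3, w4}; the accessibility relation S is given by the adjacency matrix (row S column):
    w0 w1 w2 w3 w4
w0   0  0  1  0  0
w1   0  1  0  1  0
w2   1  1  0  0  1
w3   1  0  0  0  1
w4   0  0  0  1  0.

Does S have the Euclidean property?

No

Euclidean: no — w2 S w0 and w2 S w1, but not w0 S w1.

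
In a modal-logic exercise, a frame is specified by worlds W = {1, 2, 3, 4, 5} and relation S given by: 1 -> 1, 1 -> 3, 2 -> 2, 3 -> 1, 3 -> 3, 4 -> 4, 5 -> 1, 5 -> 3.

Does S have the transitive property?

Transitive: yes — every two-step S-path is closed by a direct edge.

Yes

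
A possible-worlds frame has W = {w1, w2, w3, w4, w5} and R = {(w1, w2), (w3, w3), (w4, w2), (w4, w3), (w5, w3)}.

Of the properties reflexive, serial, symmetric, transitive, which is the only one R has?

Reflexive: no — w1 is not related to itself.
Serial: no — w2 has no R-successor.
Symmetric: no — w1 R w2 but not w2 R w1.
Transitive: yes — every two-step R-path is closed by a direct edge.
Only transitive holds.

transitive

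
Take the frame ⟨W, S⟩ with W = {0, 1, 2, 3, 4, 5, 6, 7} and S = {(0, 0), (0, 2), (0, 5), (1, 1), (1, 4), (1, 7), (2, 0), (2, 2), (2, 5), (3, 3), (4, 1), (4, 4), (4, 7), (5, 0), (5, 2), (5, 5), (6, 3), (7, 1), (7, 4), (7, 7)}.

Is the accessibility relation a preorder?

Reflexive: no — 6 is not related to itself.
Transitive: yes — every two-step S-path is closed by a direct edge.
So S is not a preorder.

No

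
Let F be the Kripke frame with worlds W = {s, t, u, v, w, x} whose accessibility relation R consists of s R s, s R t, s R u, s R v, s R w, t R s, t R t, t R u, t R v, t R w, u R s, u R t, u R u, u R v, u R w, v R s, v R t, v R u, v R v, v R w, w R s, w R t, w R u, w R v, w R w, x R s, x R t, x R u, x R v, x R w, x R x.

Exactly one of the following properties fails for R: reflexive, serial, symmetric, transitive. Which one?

symmetric

Reflexive: yes — every world is R-related to itself.
Serial: yes — every world has a successor (e.g. s R s).
Symmetric: no — x R s but not s R x.
Transitive: yes — every two-step R-path is closed by a direct edge.
Only symmetric fails.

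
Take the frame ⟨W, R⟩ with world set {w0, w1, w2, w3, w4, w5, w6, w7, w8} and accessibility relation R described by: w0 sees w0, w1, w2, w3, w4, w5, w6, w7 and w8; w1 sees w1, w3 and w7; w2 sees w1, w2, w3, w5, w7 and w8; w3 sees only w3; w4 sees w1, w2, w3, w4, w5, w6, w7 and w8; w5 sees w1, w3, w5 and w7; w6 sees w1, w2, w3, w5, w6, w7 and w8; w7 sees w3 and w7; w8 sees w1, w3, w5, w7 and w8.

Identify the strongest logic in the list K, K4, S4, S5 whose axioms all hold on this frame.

S4

Transitive (axiom 4): yes — every two-step R-path is closed by a direct edge.
Reflexive (axiom T): yes — every world is R-related to itself.
Euclidean (axiom 5): no — w0 R w1 and w0 R w2, but not w1 R w2.
So F validates K, K4, S4; S5 would additionally require R to be Euclidean. The strongest is S4.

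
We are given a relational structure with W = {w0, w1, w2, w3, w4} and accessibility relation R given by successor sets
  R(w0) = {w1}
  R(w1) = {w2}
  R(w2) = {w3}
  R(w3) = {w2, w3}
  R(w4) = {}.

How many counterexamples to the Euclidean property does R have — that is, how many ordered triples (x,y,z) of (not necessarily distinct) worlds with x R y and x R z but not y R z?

Enumerating: (w0,w1,w1), (w1,w2,w2), (w3,w2,w2).

3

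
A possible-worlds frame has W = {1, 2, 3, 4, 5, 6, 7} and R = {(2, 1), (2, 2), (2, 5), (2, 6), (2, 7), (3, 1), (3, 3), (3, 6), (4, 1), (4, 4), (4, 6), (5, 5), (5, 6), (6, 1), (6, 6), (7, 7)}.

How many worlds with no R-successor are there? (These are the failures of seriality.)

Enumerating: 1.

1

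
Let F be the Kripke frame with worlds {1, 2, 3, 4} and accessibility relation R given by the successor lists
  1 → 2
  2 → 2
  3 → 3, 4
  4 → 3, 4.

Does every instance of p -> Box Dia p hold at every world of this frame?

By correspondence theory, B is valid on a frame iff R is symmetric.
Symmetric: no — 1 R 2 but not 2 R 1.

No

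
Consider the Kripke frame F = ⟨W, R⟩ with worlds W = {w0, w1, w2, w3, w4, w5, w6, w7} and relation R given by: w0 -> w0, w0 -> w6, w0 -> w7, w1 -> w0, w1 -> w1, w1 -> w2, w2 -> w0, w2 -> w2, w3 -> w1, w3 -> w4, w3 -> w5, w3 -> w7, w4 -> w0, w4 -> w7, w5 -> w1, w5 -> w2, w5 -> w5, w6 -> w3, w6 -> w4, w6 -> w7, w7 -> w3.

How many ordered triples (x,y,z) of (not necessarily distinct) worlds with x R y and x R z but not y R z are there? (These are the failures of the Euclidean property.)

32

Enumerating: (w0,w6,w0), (w0,w6,w6), (w0,w7,w0), (w0,w7,w6), (w0,w7,w7), (w1,w0,w1), (w1,w0,w2), (w1,w2,w1), (w2,w0,w2), (w3,w1,w4), (w3,w1,w5), (w3,w1,w7), … and 20 more.
Total: 32.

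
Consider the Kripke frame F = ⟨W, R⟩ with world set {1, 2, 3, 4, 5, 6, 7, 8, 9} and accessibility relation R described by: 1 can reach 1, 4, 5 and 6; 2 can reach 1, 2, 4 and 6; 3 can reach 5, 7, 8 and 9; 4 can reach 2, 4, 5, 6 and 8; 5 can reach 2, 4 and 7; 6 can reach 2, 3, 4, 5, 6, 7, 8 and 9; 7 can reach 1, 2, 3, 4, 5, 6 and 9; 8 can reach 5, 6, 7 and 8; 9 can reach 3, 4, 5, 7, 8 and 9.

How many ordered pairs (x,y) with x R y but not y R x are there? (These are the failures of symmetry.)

19

Enumerating: (1,4), (1,5), (1,6), (2,1), (3,5), (3,8), (4,8), (5,2), (6,3), (6,5), (6,9), (7,1), … and 7 more.
Total: 19.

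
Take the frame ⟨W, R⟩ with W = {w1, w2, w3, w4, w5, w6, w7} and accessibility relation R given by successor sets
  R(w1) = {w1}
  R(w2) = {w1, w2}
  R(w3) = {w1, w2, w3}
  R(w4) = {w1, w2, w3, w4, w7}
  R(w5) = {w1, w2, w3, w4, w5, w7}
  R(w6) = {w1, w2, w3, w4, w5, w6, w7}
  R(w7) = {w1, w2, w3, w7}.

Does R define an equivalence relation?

No

Reflexive: yes — every world is R-related to itself.
Symmetric: no — w2 R w1 but not w1 R w2.
Transitive: yes — every two-step R-path is closed by a direct edge.
So R is not an equivalence relation.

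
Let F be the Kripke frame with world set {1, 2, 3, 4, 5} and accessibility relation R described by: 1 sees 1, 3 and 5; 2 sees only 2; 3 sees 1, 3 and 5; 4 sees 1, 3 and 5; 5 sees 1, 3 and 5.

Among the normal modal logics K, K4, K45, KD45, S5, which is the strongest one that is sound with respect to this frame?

Transitive (axiom 4): yes — every two-step R-path is closed by a direct edge.
Euclidean (axiom 5): yes — any two successors of a common world are R-related.
Serial (axiom D): yes — every world has a successor (e.g. 1 R 1).
Reflexive (axiom T): no — 4 is not related to itself.
So F validates K, K4, K45, KD45; S5 would additionally require R to be reflexive. The strongest is KD45.

KD45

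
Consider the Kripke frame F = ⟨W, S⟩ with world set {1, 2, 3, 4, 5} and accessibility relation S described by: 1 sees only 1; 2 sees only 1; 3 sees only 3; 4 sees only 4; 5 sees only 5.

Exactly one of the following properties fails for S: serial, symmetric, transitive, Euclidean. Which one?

Serial: yes — every world has a successor (e.g. 1 S 1).
Symmetric: no — 2 S 1 but not 1 S 2.
Transitive: yes — every two-step S-path is closed by a direct edge.
Euclidean: yes — any two successors of a common world are S-related.
Only symmetric fails.

symmetric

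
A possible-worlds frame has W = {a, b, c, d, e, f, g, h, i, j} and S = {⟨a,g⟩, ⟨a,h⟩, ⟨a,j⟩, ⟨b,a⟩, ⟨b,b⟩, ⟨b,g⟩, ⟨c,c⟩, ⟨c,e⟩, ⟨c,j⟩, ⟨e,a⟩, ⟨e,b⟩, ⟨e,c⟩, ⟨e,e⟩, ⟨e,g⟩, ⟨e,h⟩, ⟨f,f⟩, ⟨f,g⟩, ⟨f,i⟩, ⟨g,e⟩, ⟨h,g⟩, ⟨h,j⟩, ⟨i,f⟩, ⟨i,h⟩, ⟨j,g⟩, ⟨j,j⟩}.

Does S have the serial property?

No

Serial: no — d has no S-successor.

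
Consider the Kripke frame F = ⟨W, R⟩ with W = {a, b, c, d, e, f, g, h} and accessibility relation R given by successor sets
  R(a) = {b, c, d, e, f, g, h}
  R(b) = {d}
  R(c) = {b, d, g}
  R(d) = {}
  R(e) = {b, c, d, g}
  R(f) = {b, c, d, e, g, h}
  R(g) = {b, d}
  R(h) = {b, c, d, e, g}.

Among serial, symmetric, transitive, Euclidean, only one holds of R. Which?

transitive

Serial: no — d has no R-successor.
Symmetric: no — a R b but not b R a.
Transitive: yes — every two-step R-path is closed by a direct edge.
Euclidean: no — a R b and a R c, but not b R c.
Only transitive holds.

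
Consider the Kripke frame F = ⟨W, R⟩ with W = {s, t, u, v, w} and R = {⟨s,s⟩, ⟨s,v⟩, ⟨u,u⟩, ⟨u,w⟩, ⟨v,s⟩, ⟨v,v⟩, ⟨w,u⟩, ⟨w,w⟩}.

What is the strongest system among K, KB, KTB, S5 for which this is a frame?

KB

Symmetric (axiom B): yes — every pair in R has its reverse in R.
Reflexive (axiom T): no — t is not related to itself.
Euclidean (axiom 5): yes — any two successors of a common world are R-related.
So F validates K, KB; KTB would additionally require R to be reflexive. The strongest is KB.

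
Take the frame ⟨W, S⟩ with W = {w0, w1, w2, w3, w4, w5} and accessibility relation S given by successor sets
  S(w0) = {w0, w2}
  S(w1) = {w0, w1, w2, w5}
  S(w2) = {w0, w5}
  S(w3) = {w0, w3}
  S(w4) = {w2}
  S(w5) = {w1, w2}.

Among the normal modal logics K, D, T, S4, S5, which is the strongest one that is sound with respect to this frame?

Serial (axiom D): yes — every world has a successor (e.g. w0 S w0).
Reflexive (axiom T): no — w2 is not related to itself.
Transitive (axiom 4): no — w0 S w2 and w2 S w5, but not w0 S w5.
Euclidean (axiom 5): no — w1 S w0 and w1 S w5, but not w0 S w5.
So F validates K, D; T would additionally require S to be reflexive. The strongest is D.

D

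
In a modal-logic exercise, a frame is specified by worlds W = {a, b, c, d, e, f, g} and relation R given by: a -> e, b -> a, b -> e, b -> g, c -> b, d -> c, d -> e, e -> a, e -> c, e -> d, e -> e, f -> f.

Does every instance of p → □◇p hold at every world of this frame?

Axiom B corresponds to the accessibility relation being symmetric.
Symmetric: no — b R a but not a R b.

No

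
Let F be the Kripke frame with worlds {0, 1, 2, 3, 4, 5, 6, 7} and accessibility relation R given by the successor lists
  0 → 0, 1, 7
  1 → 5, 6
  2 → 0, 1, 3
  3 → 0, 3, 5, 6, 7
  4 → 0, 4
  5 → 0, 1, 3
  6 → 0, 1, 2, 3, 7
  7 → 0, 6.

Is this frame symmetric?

No

Symmetric: no — 0 R 1 but not 1 R 0.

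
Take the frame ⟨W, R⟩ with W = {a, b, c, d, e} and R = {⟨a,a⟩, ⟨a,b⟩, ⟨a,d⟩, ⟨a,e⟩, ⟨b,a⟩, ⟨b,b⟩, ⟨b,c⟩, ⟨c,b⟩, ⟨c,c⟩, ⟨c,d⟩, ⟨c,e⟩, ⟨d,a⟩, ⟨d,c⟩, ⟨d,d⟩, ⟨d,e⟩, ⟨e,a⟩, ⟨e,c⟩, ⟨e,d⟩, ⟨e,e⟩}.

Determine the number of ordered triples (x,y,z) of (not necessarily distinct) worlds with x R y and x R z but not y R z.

14

Enumerating: (a,b,d), (a,b,e), (a,d,b), (a,e,b), (b,a,c), (b,c,a), (c,b,d), (c,b,e), (c,d,b), (c,e,b), (d,a,c), (d,c,a), (e,a,c), (e,c,a).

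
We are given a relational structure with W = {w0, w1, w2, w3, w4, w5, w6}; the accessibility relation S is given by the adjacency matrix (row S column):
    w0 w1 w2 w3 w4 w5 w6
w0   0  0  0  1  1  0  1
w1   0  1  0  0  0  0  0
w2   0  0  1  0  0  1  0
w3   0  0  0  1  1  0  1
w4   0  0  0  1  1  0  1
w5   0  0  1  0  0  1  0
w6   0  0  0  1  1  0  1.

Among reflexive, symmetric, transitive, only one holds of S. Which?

Reflexive: no — w0 is not related to itself.
Symmetric: no — w0 S w3 but not w3 S w0.
Transitive: yes — every two-step S-path is closed by a direct edge.
Only transitive holds.

transitive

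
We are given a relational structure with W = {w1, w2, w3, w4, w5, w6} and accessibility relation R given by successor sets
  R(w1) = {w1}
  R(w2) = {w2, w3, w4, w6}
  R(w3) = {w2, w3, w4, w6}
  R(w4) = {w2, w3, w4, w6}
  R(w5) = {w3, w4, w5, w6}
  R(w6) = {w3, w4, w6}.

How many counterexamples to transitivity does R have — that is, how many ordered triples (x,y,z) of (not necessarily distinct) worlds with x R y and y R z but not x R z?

Enumerating: (w5,w3,w2), (w5,w4,w2), (w6,w3,w2), (w6,w4,w2).

4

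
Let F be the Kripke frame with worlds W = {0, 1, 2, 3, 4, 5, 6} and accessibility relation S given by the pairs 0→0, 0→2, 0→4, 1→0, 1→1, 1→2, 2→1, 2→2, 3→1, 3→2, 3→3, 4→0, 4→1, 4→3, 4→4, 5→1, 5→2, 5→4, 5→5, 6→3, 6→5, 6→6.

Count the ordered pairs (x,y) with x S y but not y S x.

11

Enumerating: (0,2), (1,0), (3,1), (3,2), (4,1), (4,3), (5,1), (5,2), (5,4), (6,3), (6,5).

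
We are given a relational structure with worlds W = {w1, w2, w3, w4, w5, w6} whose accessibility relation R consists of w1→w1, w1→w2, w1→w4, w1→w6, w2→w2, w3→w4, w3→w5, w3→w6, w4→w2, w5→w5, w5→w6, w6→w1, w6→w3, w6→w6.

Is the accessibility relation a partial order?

No

Reflexive: no — w3 is not related to itself.
Transitive: no — w1 R w6 and w6 R w3, but not w1 R w3.
Antisymmetric: no — w1 R w6 and w6 R w1 with w1 ≠ w6.
So R is not a partial order.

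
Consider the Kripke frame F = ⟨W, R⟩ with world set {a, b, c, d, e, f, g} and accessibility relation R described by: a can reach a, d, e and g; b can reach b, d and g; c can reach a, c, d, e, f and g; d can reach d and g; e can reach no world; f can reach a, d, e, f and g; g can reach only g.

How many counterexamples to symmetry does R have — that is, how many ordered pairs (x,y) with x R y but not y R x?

Enumerating: (a,d), (a,e), (a,g), (b,d), (b,g), (c,a), (c,d), (c,e), (c,f), (c,g), (d,g), (f,a), (f,d), (f,e), (f,g).

15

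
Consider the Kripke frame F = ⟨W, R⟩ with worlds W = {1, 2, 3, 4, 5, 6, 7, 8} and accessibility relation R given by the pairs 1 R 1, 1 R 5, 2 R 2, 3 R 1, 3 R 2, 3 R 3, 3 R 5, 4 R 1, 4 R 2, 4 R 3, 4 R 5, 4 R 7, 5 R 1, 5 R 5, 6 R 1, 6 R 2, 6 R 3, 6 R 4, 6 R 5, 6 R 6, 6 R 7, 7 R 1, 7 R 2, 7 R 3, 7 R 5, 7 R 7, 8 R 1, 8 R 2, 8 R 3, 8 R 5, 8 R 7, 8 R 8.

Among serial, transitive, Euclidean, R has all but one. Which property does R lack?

Serial: yes — every world has a successor (e.g. 1 R 1).
Transitive: yes — every two-step R-path is closed by a direct edge.
Euclidean: no — 3 R 1 and 3 R 2, but not 1 R 2.
Only Euclidean fails.

Euclidean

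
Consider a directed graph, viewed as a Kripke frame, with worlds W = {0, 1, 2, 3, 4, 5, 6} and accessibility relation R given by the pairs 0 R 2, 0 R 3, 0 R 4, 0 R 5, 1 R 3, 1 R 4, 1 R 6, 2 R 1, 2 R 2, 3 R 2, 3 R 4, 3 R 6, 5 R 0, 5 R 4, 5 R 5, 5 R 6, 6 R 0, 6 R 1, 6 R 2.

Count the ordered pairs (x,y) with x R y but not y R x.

13

Enumerating: (0,2), (0,3), (0,4), (1,3), (1,4), (2,1), (3,2), (3,4), (3,6), (5,4), (5,6), (6,0), (6,2).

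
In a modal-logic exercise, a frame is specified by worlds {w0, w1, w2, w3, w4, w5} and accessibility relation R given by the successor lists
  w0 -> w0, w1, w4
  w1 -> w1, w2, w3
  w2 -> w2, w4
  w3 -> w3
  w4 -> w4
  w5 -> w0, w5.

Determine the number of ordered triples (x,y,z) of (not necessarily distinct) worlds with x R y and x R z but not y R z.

10

Enumerating: (w0,w1,w0), (w0,w1,w4), (w0,w4,w0), (w0,w4,w1), (w1,w2,w1), (w1,w2,w3), (w1,w3,w1), (w1,w3,w2), (w2,w4,w2), (w5,w0,w5).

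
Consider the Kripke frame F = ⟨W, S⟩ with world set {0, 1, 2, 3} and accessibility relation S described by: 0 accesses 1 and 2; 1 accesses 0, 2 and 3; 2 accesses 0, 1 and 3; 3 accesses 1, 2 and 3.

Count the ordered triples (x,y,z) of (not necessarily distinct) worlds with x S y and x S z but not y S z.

12

Enumerating: (0,1,1), (0,2,2), (1,0,0), (1,0,3), (1,2,2), (1,3,0), (2,0,0), (2,0,3), (2,1,1), (2,3,0), (3,1,1), (3,2,2).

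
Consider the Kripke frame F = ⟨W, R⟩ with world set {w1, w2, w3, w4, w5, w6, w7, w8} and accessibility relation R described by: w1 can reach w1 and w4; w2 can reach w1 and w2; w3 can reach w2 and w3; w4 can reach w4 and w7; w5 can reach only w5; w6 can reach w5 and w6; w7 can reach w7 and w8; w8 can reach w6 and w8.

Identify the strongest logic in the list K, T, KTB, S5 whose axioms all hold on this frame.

Reflexive (axiom T): yes — every world is R-related to itself.
Symmetric (axiom B): no — w1 R w4 but not w4 R w1.
Euclidean (axiom 5): no — w1 R w4 and w1 R w1, but not w4 R w1.
So F validates K, T; KTB would additionally require R to be symmetric. The strongest is T.

T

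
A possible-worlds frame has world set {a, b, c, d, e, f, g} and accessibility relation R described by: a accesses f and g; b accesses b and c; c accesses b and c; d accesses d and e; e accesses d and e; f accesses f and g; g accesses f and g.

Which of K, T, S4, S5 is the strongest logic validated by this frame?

K

Reflexive (axiom T): no — a is not related to itself.
Transitive (axiom 4): yes — every two-step R-path is closed by a direct edge.
Euclidean (axiom 5): yes — any two successors of a common world are R-related.
So F validates K; T would additionally require R to be reflexive. The strongest is K.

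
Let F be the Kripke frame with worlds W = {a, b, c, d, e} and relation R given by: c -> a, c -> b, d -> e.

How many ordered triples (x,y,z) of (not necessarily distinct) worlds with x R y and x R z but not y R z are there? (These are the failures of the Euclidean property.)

5

Enumerating: (c,a,a), (c,a,b), (c,b,a), (c,b,b), (d,e,e).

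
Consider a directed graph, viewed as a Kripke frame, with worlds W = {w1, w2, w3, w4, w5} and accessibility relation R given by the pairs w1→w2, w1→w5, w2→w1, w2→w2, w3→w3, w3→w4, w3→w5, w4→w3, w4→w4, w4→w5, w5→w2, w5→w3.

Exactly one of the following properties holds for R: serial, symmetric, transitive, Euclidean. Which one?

Serial: yes — every world has a successor (e.g. w1 R w2).
Symmetric: no — w1 R w5 but not w5 R w1.
Transitive: no — w1 R w5 and w5 R w3, but not w1 R w3.
Euclidean: no — w1 R w2 and w1 R w5, but not w2 R w5.
Only serial holds.

serial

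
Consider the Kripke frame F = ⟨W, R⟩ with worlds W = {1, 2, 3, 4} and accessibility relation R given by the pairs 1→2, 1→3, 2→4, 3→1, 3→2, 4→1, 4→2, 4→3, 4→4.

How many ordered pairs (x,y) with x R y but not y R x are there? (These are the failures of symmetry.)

4

Enumerating: (1,2), (3,2), (4,1), (4,3).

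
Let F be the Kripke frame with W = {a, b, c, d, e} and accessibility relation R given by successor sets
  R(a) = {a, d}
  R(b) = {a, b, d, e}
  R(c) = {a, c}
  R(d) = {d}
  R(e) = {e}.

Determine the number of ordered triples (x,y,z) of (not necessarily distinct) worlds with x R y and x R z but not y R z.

Enumerating: (a,d,a), (b,a,b), (b,a,e), (b,d,a), (b,d,b), (b,d,e), (b,e,a), (b,e,b), (b,e,d), (c,a,c).

10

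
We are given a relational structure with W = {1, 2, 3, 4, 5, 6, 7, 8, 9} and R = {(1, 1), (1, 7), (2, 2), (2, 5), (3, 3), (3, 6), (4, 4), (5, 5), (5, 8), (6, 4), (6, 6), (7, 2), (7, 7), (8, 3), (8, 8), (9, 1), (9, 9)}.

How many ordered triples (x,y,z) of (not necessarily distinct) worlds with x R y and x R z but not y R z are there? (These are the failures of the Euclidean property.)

Enumerating: (1,7,1), (2,5,2), (3,6,3), (5,8,5), (6,4,6), (7,2,7), (8,3,8), (9,1,9).

8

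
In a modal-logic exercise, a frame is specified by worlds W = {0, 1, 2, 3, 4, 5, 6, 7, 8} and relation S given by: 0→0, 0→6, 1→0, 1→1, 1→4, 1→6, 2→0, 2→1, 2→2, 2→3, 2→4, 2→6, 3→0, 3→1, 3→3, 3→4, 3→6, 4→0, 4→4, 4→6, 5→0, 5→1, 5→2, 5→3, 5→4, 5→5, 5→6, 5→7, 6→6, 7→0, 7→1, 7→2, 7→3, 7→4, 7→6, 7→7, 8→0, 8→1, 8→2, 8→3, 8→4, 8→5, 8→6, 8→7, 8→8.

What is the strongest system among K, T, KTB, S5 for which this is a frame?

Reflexive (axiom T): yes — every world is S-related to itself.
Symmetric (axiom B): no — 0 S 6 but not 6 S 0.
Euclidean (axiom 5): no — 1 S 0 and 1 S 4, but not 0 S 4.
So F validates K, T; KTB would additionally require S to be symmetric. The strongest is T.

T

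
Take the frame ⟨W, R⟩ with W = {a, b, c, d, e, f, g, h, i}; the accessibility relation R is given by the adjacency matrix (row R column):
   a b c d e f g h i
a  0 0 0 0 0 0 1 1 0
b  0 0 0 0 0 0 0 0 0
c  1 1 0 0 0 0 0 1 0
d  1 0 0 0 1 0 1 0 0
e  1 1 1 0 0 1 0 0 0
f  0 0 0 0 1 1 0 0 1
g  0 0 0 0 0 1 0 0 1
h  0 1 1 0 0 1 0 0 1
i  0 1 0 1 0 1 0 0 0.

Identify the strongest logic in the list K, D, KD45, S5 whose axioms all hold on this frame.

K

Serial (axiom D): no — b has no R-successor.
Euclidean (axiom 5): no — a R g and a R h, but not g R h.
Transitive (axiom 4): no — a R g and g R f, but not a R f.
Reflexive (axiom T): no — a is not related to itself.
So F validates K; D would additionally require R to be serial. The strongest is K.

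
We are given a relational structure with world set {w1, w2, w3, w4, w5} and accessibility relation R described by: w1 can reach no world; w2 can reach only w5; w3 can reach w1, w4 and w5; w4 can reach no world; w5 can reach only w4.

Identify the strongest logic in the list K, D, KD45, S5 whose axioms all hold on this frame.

K

Serial (axiom D): no — w1 has no R-successor.
Euclidean (axiom 5): no — w3 R w1 and w3 R w4, but not w1 R w4.
Transitive (axiom 4): no — w2 R w5 and w5 R w4, but not w2 R w4.
Reflexive (axiom T): no — w1 is not related to itself.
So F validates K; D would additionally require R to be serial. The strongest is K.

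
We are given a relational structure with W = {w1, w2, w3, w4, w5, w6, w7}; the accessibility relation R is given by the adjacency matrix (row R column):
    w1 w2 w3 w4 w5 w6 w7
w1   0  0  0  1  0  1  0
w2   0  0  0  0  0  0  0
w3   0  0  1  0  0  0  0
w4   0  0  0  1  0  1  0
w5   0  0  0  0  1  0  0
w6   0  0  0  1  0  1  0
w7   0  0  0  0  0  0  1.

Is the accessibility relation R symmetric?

No

Symmetric: no — w1 R w4 but not w4 R w1.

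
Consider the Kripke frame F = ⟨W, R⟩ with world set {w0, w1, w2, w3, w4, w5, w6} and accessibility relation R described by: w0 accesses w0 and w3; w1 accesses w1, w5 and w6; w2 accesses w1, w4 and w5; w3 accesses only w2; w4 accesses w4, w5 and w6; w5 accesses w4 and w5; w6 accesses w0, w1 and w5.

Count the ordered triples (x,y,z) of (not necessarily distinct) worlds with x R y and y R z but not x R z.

14

Enumerating: (w0,w3,w2), (w1,w5,w4), (w1,w6,w0), (w2,w1,w6), (w2,w4,w6), (w3,w2,w1), (w3,w2,w4), (w3,w2,w5), (w4,w6,w0), (w4,w6,w1), (w5,w4,w6), (w6,w0,w3), (w6,w1,w6), (w6,w5,w4).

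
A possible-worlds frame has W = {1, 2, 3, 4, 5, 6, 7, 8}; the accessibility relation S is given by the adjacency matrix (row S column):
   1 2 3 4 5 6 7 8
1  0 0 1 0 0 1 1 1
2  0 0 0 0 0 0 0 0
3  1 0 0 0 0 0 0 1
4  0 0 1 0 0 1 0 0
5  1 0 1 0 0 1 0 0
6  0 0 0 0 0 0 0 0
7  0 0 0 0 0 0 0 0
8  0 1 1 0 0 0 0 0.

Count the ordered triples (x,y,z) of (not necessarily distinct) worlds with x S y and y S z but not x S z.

Enumerating: (1,3,1), (1,8,2), (3,1,3), (3,1,6), (3,1,7), (3,8,2), (3,8,3), (4,3,1), (4,3,8), (5,1,7), (5,1,8), (5,3,8), (8,3,1), (8,3,8).

14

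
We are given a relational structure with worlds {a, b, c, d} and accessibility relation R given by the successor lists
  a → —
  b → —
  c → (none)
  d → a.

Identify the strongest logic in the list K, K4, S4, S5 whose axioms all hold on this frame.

K4

Transitive (axiom 4): yes — every two-step R-path is closed by a direct edge.
Reflexive (axiom T): no — a is not related to itself.
Euclidean (axiom 5): no — d R a and d R a, but not a R a.
So F validates K, K4; S4 would additionally require R to be reflexive. The strongest is K4.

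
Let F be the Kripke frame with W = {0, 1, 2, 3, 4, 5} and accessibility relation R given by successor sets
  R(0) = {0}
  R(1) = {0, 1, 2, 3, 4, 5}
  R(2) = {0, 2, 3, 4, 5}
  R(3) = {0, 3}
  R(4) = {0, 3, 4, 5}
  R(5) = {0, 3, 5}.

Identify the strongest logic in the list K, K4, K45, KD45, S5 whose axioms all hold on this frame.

K4

Transitive (axiom 4): yes — every two-step R-path is closed by a direct edge.
Euclidean (axiom 5): no — 1 R 0 and 1 R 2, but not 0 R 2.
Serial (axiom D): yes — every world has a successor (e.g. 0 R 0).
Reflexive (axiom T): yes — every world is R-related to itself.
So F validates K, K4; K45 would additionally require R to be Euclidean. The strongest is K4.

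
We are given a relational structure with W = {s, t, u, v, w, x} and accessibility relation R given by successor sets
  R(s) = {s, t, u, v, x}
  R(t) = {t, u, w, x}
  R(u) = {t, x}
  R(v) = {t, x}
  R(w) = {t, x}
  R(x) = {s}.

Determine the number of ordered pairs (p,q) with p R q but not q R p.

Enumerating: (s,t), (s,u), (s,v), (t,x), (u,x), (v,t), (v,x), (w,x).

8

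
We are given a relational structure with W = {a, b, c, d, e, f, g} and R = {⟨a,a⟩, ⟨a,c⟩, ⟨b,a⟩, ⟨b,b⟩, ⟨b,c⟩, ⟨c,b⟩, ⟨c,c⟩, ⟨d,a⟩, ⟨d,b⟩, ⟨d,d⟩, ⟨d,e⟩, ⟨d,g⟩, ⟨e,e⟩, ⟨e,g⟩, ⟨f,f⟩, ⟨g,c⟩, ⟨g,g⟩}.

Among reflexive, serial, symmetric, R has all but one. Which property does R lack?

Reflexive: yes — every world is R-related to itself.
Serial: yes — every world has a successor (e.g. a R a).
Symmetric: no — a R c but not c R a.
Only symmetric fails.

symmetric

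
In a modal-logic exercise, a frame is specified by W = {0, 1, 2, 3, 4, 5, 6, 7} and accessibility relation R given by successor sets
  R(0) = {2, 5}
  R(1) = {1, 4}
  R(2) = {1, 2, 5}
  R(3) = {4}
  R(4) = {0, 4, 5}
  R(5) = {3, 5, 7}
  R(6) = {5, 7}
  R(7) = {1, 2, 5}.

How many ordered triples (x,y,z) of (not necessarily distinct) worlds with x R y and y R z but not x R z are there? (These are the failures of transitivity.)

Enumerating: (0,2,1), (0,5,3), (0,5,7), (1,4,0), (1,4,5), (2,1,4), (2,5,3), (2,5,7), (3,4,0), (3,4,5), (4,0,2), (4,5,3), … and 10 more.
Total: 22.

22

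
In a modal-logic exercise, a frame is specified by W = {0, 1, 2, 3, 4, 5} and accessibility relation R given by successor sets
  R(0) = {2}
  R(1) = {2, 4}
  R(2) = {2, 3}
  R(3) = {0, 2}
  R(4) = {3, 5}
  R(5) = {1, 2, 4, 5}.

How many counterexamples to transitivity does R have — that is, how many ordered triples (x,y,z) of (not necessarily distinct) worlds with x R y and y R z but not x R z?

13

Enumerating: (0,2,3), (1,2,3), (1,4,3), (1,4,5), (2,3,0), (3,2,3), (4,3,0), (4,3,2), (4,5,1), (4,5,2), (4,5,4), (5,2,3), (5,4,3).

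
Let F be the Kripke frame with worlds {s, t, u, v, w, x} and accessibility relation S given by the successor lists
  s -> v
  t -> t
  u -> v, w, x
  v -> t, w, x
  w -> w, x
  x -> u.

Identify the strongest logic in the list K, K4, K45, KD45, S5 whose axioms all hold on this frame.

K

Transitive (axiom 4): no — s S v and v S t, but not s S t.
Euclidean (axiom 5): no — u S w and u S v, but not w S v.
Serial (axiom D): yes — every world has a successor (e.g. s S v).
Reflexive (axiom T): no — s is not related to itself.
So F validates K; K4 would additionally require S to be transitive. The strongest is K.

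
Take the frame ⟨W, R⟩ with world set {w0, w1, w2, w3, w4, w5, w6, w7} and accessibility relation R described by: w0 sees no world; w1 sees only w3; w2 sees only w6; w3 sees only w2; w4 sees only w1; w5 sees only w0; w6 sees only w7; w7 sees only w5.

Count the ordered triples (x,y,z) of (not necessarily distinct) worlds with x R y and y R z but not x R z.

6

Enumerating: (w1,w3,w2), (w2,w6,w7), (w3,w2,w6), (w4,w1,w3), (w6,w7,w5), (w7,w5,w0).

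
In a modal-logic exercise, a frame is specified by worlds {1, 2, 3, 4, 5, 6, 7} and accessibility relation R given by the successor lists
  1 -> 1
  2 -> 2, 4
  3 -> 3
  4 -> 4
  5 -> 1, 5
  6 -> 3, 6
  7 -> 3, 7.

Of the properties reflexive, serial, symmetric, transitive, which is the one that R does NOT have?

Reflexive: yes — every world is R-related to itself.
Serial: yes — every world has a successor (e.g. 1 R 1).
Symmetric: no — 2 R 4 but not 4 R 2.
Transitive: yes — every two-step R-path is closed by a direct edge.
Only symmetric fails.

symmetric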